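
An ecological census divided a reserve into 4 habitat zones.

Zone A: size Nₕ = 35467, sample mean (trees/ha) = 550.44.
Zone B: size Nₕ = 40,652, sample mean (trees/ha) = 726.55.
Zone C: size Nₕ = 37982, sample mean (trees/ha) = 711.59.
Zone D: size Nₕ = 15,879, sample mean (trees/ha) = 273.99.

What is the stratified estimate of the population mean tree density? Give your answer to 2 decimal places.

618.84

N = 129980; weights Wₕ = Nₕ/N = (0.2729, 0.3128, 0.2922, 0.1222).
x̄_st = Σ Wₕ·x̄ₕ = 0.2729·550.44 + 0.3128·726.55 + 0.2922·711.59 + 0.1222·273.99 ≈ 618.8372...
→ 618.84.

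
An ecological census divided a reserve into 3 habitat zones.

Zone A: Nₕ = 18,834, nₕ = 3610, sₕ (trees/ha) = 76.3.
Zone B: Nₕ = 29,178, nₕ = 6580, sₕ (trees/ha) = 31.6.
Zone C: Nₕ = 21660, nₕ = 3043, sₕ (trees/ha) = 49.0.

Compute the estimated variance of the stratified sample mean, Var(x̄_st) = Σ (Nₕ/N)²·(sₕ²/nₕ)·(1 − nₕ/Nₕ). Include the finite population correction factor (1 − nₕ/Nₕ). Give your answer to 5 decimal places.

N = 69672. Term for each stratum: Wₕ²sₕ²/nₕ·(1−nₕ/Nₕ).
Var(x̄_st) = 0.09525695 + 0.02061376 + 0.06554534 = 0.18141605 → 0.18142.

0.18142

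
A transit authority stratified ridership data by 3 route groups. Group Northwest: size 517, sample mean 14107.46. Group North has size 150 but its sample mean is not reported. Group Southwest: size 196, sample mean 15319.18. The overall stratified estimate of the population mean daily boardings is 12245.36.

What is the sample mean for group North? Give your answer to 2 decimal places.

Σ Nₕx̄ₕ = N·μ, so 150·x̄_North = 863·12245.36 − (517·14107.46 + 196·15319.18).
= 10567745.68 − 10296116.1 = 271629.58.
x̄_North = 271629.58 / 150 = 1810.8639... → 1810.86.

1810.86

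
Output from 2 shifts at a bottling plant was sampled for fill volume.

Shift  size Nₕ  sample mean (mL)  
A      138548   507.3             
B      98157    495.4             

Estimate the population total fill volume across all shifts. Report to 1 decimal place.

118912378.2

Population total = Σ Nₕ·x̄ₕ (each stratum's size times its mean).
138548·507.3 + 98157·495.4 = 70285400.4 + 48626977.8 = 118912378.2.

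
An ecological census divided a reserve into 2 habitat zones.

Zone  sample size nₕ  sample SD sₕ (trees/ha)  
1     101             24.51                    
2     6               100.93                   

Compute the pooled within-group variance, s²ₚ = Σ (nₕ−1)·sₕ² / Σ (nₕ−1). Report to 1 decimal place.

1: (101−1)·24.51² = 100·600.7401 = 60074.01
2: (6−1)·100.93² = 5·10186.8649 = 50934.3245
Numerator = 111008.3345; denominator = Σ(nₕ−1) = 105.
s²ₚ = 111008.3345/105 = 1057.222... → 1057.2.

1057.2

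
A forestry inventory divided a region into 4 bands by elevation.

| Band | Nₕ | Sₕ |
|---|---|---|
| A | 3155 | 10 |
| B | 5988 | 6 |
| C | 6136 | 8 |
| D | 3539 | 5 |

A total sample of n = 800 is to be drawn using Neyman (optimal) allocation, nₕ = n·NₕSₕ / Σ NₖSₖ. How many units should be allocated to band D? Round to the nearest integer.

105

A: NₕSₕ = 3155·10 = 31550
B: NₕSₕ = 5988·6 = 35928
C: NₕSₕ = 6136·8 = 49088
D: NₕSₕ = 3539·5 = 17695
Σ NₕSₕ = 134261.
n_D = 800·17695/134261 = 105.436... → 105.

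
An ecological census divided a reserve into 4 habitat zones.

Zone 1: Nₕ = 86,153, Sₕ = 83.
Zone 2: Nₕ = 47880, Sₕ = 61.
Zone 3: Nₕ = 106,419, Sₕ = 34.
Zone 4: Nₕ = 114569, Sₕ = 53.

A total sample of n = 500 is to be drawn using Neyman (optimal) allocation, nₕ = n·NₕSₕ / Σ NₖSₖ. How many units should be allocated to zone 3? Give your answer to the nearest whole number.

Σ NₕSₕ = 86153·83 + 47880·61 + 106419·34 + 114569·53 = 19761782.
Share for 3: 3618246/19761782 = 0.18309.
n_3 = 500 × 0.18309 = 91.547... → 92.

92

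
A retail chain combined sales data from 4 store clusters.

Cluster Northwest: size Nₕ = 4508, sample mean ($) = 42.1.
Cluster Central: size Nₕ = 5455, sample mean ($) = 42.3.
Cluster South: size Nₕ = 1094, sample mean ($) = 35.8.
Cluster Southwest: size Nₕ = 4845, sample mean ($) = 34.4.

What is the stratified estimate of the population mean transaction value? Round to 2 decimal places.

N = 15902; weights Wₕ = Nₕ/N = (0.2835, 0.3430, 0.0688, 0.3047).
x̄_st = Σ Wₕ·x̄ₕ = 0.2835·42.1 + 0.3430·42.3 + 0.0688·35.8 + 0.3047·34.4 ≈ 39.3892...
→ 39.39.

39.39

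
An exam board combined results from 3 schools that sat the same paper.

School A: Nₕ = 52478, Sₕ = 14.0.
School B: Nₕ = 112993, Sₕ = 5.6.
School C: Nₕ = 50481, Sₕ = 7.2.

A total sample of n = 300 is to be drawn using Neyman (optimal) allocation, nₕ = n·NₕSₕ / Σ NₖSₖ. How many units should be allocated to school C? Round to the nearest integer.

63

Σ NₕSₕ = 52478·14.0 + 112993·5.6 + 50481·7.2 = 1730916.
Share for C: 363463.2/1730916 = 0.20998.
n_C = 300 × 0.20998 = 62.995... → 63.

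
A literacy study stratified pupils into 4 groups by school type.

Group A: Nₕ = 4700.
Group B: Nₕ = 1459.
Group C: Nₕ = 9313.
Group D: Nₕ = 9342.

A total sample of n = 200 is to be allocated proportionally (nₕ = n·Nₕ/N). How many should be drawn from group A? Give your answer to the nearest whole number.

38

Share of group A = 4700/24814 = 0.18941.
Allocate 200 × 0.18941 = 37.882... → 38.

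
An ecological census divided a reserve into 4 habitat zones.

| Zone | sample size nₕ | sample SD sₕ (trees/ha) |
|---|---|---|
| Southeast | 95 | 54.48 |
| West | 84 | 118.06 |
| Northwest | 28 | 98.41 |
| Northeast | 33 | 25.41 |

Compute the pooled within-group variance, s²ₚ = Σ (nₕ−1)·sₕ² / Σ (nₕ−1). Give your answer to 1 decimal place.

7279.7

Degrees of freedom: 94 + 83 + 27 + 32 = 236.
Σ(nₕ−1)sₕ² = 94·2968.0704 + 83·13938.1636 + 27·9684.5281 + 32·645.6681 = 1718009.8343.
s²ₚ = 1718009.8343 / 236 = 7279.703... → 7279.7.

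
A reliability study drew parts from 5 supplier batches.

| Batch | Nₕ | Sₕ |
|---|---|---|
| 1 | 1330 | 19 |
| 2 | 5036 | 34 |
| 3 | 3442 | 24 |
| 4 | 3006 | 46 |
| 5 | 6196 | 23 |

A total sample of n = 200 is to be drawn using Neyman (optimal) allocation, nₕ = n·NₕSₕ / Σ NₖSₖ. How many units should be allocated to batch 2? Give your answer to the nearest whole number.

1: NₕSₕ = 1330·19 = 25270
2: NₕSₕ = 5036·34 = 171224
3: NₕSₕ = 3442·24 = 82608
4: NₕSₕ = 3006·46 = 138276
5: NₕSₕ = 6196·23 = 142508
Σ NₕSₕ = 559886.
n_2 = 200·171224/559886 = 61.164... → 61.

61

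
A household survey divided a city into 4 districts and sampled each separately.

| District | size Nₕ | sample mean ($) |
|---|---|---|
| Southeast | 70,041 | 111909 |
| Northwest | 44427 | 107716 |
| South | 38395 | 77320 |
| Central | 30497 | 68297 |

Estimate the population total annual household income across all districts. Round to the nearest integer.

17675272010

Southeast: 70041·111909 = 7838218269
Northwest: 44427·107716 = 4785498732
South: 38395·77320 = 2968701400
Central: 30497·68297 = 2082853609
τ̂ = Σ Nₕx̄ₕ = 17675272010.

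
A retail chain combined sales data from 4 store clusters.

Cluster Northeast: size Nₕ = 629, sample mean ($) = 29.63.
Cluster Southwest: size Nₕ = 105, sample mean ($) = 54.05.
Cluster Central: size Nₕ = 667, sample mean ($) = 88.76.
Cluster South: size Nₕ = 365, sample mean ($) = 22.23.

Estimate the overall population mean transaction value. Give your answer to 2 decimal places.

N = 1766; weights Wₕ = Nₕ/N = (0.3562, 0.0595, 0.3777, 0.2067).
x̄_st = Σ Wₕ·x̄ₕ = 0.3562·29.63 + 0.0595·54.05 + 0.3777·88.76 + 0.2067·22.23 ≈ 51.8853...
→ 51.89.

51.89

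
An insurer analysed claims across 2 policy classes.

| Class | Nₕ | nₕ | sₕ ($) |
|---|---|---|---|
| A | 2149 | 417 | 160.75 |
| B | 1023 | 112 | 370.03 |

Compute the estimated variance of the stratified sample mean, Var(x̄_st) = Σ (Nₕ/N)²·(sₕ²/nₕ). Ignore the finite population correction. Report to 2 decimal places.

N = 3172. Term for each stratum: Wₕ²sₕ²/nₕ.
Var(x̄_st) = 28.44280 + 127.15714 = 155.59994 → 155.60.

155.60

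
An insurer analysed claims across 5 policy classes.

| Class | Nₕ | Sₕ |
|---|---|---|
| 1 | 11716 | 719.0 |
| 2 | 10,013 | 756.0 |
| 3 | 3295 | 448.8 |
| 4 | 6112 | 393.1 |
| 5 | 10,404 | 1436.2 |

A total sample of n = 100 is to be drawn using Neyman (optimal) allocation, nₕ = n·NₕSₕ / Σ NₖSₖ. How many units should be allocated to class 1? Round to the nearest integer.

24

1: NₕSₕ = 11716·719.0 = 8423804
2: NₕSₕ = 10013·756.0 = 7569828
3: NₕSₕ = 3295·448.8 = 1478796
4: NₕSₕ = 6112·393.1 = 2402627.2
5: NₕSₕ = 10404·1436.2 = 14942224.8
Σ NₕSₕ = 34817280.
n_1 = 100·8423804/34817280 = 24.194... → 24.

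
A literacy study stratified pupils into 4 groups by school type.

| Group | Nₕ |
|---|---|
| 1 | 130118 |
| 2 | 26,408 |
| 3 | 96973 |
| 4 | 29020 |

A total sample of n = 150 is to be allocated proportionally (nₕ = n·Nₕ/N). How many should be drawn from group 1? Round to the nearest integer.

69

Share of group 1 = 130118/282519 = 0.46056.
Allocate 150 × 0.46056 = 69.085... → 69.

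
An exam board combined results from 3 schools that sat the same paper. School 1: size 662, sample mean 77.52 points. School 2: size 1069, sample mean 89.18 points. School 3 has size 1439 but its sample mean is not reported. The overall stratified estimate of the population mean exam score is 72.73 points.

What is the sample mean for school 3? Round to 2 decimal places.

58.31

N = 662 + 1069 + 1439 = 3170.
Overall total = μ·N = 72.73·3170 = 230554.1.
Subtract the known strata: 662·77.52 + 1069·89.18 = 146651.66.
Remaining total for school 3: 230554.1 − 146651.66 = 83902.44.
Divide by its size: 83902.44 / 1439 = 58.3061... → 58.31.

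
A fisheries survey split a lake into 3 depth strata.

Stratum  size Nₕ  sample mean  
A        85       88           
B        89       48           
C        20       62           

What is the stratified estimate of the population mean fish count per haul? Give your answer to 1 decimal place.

N = 194; weights Wₕ = Nₕ/N = (0.4381, 0.4588, 0.1031).
x̄_st = Σ Wₕ·x̄ₕ = 0.4381·88 + 0.4588·48 + 0.1031·62 ≈ 66.969...
→ 67.0.

67.0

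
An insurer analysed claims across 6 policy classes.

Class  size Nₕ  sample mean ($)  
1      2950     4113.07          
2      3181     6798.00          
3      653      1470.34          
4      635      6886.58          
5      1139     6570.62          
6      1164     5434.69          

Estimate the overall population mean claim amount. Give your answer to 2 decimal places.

N = 9722; weights Wₕ = Nₕ/N = (0.3034, 0.3272, 0.0672, 0.0653, 0.1172, 0.1197).
x̄_st = Σ Wₕ·x̄ₕ = 0.3034·4113.07 + 0.3272·6798.00 + 0.0672·1470.34 + 0.0653·6886.58 + 0.1172·6570.62 + 0.1197·5434.69 ≈ 5441.3722...
→ 5441.37.

5441.37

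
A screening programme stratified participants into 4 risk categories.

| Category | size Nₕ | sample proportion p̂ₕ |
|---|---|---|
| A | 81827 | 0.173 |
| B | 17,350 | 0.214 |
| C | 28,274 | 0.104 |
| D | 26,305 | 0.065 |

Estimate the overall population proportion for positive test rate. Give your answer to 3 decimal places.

0.146

N = 81827 + 17350 + 28274 + 26305 = 153756.
Overall proportion = Σ (Nₕ/N)·p̂ₕ.
Σ Nₕp̂ₕ = 14156.071 + 3712.9 + 2940.496 + 1709.825 = 22519.292.
22519.292 / 153756 = 0.14646... → 0.146.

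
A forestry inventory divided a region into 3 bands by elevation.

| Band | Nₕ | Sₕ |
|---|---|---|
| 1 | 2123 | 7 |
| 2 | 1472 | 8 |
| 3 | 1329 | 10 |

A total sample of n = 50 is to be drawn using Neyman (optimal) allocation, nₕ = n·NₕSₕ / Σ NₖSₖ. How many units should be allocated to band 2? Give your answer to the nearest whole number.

1: NₕSₕ = 2123·7 = 14861
2: NₕSₕ = 1472·8 = 11776
3: NₕSₕ = 1329·10 = 13290
Σ NₕSₕ = 39927.
n_2 = 50·11776/39927 = 14.747... → 15.

15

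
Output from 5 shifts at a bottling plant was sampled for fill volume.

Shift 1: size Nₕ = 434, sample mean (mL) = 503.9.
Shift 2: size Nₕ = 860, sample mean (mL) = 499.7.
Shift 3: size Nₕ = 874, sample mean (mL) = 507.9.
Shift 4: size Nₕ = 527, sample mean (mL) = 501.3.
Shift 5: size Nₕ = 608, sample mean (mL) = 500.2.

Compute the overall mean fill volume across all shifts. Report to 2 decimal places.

502.77

x̄_st = (Σ Nₕx̄ₕ) / (Σ Nₕ) = (434·503.9 + 860·499.7 + 874·507.9 + 527·501.3 + 608·500.2) / 3303
= 1660645.9 / 3303 = 502.7690... → 502.77.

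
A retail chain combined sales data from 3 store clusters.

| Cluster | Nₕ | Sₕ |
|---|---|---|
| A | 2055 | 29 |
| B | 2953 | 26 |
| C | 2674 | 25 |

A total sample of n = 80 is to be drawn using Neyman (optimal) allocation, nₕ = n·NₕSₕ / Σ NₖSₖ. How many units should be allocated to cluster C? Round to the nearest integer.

26

A: NₕSₕ = 2055·29 = 59595
B: NₕSₕ = 2953·26 = 76778
C: NₕSₕ = 2674·25 = 66850
Σ NₕSₕ = 203223.
n_C = 80·66850/203223 = 26.316... → 26.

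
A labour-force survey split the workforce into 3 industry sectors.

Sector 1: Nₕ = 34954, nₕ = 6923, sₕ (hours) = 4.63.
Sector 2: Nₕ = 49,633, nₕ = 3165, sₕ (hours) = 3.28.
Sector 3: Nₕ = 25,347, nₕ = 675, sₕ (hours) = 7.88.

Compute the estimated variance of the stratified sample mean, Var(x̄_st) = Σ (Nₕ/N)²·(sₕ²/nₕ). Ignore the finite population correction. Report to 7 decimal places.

N = 109934. Term for each stratum: Wₕ²sₕ²/nₕ.
Var(x̄_st) = 0.0003130382 + 0.0006928687 + 0.0048903251 = 0.0058962320 → 0.0058962.

0.0058962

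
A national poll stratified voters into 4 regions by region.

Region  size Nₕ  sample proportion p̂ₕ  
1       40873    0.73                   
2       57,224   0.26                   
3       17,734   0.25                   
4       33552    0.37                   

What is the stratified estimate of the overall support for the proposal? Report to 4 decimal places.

N = 40873 + 57224 + 17734 + 33552 = 149383.
Overall proportion = Σ (Nₕ/N)·p̂ₕ.
Σ Nₕp̂ₕ = 29837.29 + 14878.24 + 4433.5 + 12414.24 = 61563.27.
61563.27 / 149383 = 0.412117... → 0.4121.

0.4121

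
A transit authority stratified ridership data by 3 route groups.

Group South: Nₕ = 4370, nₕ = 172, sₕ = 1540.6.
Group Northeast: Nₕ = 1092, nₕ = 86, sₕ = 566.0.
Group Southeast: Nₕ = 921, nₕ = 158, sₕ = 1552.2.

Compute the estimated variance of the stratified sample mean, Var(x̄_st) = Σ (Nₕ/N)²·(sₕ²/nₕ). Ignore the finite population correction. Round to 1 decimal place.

N = 6383; Wₕ = Nₕ/N.
group South: (4370/6383)²·1540.6²/172 = 6467.9183
group Northeast: (1092/6383)²·566.0²/86 = 109.0260
group Southeast: (921/6383)²·1552.2²/158 = 317.4738
Sum = 6894.4180 → 6894.4.

6894.4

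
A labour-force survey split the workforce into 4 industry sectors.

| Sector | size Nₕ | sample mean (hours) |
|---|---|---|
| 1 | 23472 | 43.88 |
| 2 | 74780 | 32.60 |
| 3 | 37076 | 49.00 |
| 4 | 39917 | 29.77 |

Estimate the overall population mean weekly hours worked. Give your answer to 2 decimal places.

36.94

N = 23472 + 74780 + 37076 + 39917 = 175245.
Overall mean = Σ (Nₕ/N)·x̄ₕ — weight by population share, not a simple average.
Σ Nₕx̄ₕ = 23472·43.88 + 74780·32.60 + 37076·49.00 + 39917·29.77 = 1029951.36 + 2437828 + 1816724 + 1188329.09 = 6472832.45.
Divide by N: 6472832.45 / 175245 = 36.9359... → 36.94.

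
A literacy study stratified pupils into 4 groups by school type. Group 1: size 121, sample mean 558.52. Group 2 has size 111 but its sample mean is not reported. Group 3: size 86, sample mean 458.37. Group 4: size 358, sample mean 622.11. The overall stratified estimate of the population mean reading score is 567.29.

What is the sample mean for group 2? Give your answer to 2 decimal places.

N = 121 + 111 + 86 + 358 = 676.
Overall total = μ·N = 567.29·676 = 383488.04.
Subtract the known strata: 121·558.52 + 86·458.37 + 358·622.11 = 329716.12.
Remaining total for group 2: 383488.04 − 329716.12 = 53771.92.
Divide by its size: 53771.92 / 111 = 484.4317... → 484.43.

484.43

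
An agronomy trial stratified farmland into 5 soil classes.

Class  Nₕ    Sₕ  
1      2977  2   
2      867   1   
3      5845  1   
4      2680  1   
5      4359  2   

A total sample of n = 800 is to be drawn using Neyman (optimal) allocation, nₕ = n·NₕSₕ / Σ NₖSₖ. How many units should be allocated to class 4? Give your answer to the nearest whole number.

Σ NₕSₕ = 2977·2 + 867·1 + 5845·1 + 2680·1 + 4359·2 = 24064.
Share for 4: 2680/24064 = 0.11137.
n_4 = 800 × 0.11137 = 89.096... → 89.

89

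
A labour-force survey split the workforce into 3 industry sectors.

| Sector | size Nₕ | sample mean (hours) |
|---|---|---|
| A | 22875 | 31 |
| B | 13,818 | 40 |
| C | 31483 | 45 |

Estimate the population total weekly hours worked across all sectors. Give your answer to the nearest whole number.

2678580

A: 22875·31 = 709125
B: 13818·40 = 552720
C: 31483·45 = 1416735
τ̂ = Σ Nₕx̄ₕ = 2678580.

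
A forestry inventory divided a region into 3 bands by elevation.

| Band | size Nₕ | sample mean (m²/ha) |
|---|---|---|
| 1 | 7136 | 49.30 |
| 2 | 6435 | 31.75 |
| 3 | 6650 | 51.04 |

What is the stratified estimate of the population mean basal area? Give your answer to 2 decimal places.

N = 20221; weights Wₕ = Nₕ/N = (0.3529, 0.3182, 0.3289).
x̄_st = Σ Wₕ·x̄ₕ = 0.3529·49.30 + 0.3182·31.75 + 0.3289·51.04 ≈ 44.2872...
→ 44.29.

44.29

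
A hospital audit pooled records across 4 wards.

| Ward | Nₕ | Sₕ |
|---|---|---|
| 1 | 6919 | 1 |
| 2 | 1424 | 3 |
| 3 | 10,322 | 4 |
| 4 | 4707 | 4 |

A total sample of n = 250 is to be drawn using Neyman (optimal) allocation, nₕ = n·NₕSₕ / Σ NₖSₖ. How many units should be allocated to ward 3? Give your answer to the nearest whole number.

Σ NₕSₕ = 6919·1 + 1424·3 + 10322·4 + 4707·4 = 71307.
Share for 3: 41288/71307 = 0.57902.
n_3 = 250 × 0.57902 = 144.754... → 145.

145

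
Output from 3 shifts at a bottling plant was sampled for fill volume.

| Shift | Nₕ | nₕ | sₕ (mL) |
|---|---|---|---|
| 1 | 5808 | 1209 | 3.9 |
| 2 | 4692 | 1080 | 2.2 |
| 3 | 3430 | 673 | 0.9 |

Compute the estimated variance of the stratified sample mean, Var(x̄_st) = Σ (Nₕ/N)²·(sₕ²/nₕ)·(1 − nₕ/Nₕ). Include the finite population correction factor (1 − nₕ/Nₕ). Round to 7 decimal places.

0.0021818

N = 13930; Wₕ = Nₕ/N.
shift 1: (5808/13930)²·3.9²/1209·(1 − 1209/5808) = 0.0017317719
shift 2: (4692/13930)²·2.2²/1080·(1 − 1080/4692) = 0.0003914039
shift 3: (3430/13930)²·0.9²/673·(1 − 673/3430) = 0.0000586541
Sum = 0.0021818299 → 0.0021818.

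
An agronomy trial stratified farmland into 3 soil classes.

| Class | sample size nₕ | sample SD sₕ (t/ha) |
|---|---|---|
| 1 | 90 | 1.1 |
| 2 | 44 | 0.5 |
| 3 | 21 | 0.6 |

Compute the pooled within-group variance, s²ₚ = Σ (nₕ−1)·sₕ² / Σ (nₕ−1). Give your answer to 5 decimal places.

0.82658

1: (90−1)·1.1² = 89·1.21 = 107.69
2: (44−1)·0.5² = 43·0.25 = 10.75
3: (21−1)·0.6² = 20·0.36 = 7.2
Numerator = 125.64; denominator = Σ(nₕ−1) = 152.
s²ₚ = 125.64/152 = 0.8265789... → 0.82658.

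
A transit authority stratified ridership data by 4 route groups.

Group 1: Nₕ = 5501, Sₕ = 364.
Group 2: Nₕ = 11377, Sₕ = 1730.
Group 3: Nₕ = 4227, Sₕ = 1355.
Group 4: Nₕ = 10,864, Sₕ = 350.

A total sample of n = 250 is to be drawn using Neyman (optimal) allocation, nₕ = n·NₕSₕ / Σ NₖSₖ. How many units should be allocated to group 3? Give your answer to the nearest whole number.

1: NₕSₕ = 5501·364 = 2002364
2: NₕSₕ = 11377·1730 = 19682210
3: NₕSₕ = 4227·1355 = 5727585
4: NₕSₕ = 10864·350 = 3802400
Σ NₕSₕ = 31214559.
n_3 = 250·5727585/31214559 = 45.873... → 46.

46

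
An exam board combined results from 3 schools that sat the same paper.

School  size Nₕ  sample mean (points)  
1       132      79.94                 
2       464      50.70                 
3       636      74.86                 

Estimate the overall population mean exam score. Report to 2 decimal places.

66.31

x̄_st = (Σ Nₕx̄ₕ) / (Σ Nₕ) = (132·79.94 + 464·50.70 + 636·74.86) / 1232
= 81687.84 / 1232 = 66.3051... → 66.31.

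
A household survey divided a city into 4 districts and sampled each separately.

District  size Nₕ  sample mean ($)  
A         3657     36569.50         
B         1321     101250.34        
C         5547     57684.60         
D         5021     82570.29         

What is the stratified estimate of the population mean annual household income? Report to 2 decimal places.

64456.98

N = 3657 + 1321 + 5547 + 5021 = 15546.
Weight each subgroup mean by Nₕ/N and sum.
Σ Nₕx̄ₕ = 3657·36569.50 + 1321·101250.34 + 5547·57684.60 + 5021·82570.29 = 133734661.5 + 133751699.14 + 319976476.2 + 414585426.09 = 1002048262.93.
Divide by N: 1002048262.93 / 15546 = 64456.9833... → 64456.98.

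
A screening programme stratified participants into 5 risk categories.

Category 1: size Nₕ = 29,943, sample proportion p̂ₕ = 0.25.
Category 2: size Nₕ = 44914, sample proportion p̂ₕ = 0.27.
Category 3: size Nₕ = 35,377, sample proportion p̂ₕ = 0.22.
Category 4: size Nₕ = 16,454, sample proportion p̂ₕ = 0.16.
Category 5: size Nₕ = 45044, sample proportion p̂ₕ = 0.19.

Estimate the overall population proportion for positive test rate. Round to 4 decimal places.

0.2247

N = 29943 + 44914 + 35377 + 16454 + 45044 = 171732.
Overall proportion = Σ (Nₕ/N)·p̂ₕ.
Σ Nₕp̂ₕ = 7485.75 + 12126.78 + 7782.94 + 2632.64 + 8558.36 = 38586.47.
38586.47 / 171732 = 0.224690... → 0.2247.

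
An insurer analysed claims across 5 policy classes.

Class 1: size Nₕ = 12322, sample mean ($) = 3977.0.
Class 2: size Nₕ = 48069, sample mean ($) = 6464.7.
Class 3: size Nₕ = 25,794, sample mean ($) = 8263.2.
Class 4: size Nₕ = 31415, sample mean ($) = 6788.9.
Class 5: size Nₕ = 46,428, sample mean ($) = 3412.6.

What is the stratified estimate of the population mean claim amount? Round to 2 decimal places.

N = 164028; weights Wₕ = Nₕ/N = (0.0751, 0.2931, 0.1573, 0.1915, 0.2830).
x̄_st = Σ Wₕ·x̄ₕ = 0.0751·3977.0 + 0.2931·6464.7 + 0.1573·8263.2 + 0.1915·6788.9 + 0.2830·3412.6 ≈ 5758.8383...
→ 5758.84.

5758.84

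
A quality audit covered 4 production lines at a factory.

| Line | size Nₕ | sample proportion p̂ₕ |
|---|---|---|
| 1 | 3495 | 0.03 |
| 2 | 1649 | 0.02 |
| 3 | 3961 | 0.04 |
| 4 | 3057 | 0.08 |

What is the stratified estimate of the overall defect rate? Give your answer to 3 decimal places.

Wₕ = Nₕ/N with N = 12162: 0.2874, 0.1356, 0.3257, 0.2514.
p̂_st = 0.2874·0.03 + 0.1356·0.02 + 0.3257·0.04 + 0.2514·0.08 ≈ 0.04447... → 0.044.

0.044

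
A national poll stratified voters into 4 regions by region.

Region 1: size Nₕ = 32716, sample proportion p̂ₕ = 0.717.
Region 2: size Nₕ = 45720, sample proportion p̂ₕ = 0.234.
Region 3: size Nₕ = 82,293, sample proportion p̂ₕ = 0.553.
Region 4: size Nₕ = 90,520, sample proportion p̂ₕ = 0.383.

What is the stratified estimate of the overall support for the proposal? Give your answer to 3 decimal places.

N = 32716 + 45720 + 82293 + 90520 = 251249.
Overall proportion = Σ (Nₕ/N)·p̂ₕ.
Σ Nₕp̂ₕ = 23457.372 + 10698.48 + 45508.029 + 34669.16 = 114333.041.
114333.041 / 251249 = 0.45506... → 0.455.

0.455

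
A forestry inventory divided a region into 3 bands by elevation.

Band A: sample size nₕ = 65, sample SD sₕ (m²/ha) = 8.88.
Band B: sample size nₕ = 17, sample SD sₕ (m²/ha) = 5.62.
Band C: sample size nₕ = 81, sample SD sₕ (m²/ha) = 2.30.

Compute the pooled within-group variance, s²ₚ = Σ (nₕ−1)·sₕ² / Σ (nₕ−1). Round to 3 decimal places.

A: (65−1)·8.88² = 64·78.8544 = 5046.6816
B: (17−1)·5.62² = 16·31.5844 = 505.3504
C: (81−1)·2.30² = 80·5.29 = 423.2
Numerator = 5975.232; denominator = Σ(nₕ−1) = 160.
s²ₚ = 5975.232/160 = 37.3452 → 37.345.

37.345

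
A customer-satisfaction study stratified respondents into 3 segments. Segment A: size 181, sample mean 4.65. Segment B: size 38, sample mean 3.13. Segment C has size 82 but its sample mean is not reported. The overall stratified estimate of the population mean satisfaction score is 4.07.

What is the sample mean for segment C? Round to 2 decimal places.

Σ Nₕx̄ₕ = N·μ, so 82·x̄_C = 301·4.07 − (181·4.65 + 38·3.13).
= 1225.07 − 960.59 = 264.48.
x̄_C = 264.48 / 82 = 3.2254... → 3.23.

3.23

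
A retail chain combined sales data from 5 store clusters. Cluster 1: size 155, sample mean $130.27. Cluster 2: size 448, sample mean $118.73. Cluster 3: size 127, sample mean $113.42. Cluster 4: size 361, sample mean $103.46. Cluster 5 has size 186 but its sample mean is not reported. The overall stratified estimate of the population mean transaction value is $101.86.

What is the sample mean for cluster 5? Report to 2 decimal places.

Σ Nₕx̄ₕ = N·μ, so 186·x̄_5 = 1277·101.86 − (155·130.27 + 448·118.73 + 127·113.42 + 361·103.46).
= 130075.22 − 125136.29 = 4938.93.
x̄_5 = 4938.93 / 186 = 26.5534... → 26.55.

26.55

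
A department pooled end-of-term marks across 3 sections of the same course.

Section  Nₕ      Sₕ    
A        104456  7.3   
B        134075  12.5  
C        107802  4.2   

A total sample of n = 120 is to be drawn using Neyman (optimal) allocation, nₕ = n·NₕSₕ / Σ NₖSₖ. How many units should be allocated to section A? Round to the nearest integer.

Σ NₕSₕ = 104456·7.3 + 134075·12.5 + 107802·4.2 = 2891234.7.
Share for A: 762528.8/2891234.7 = 0.26374.
n_A = 120 × 0.26374 = 31.649... → 32.

32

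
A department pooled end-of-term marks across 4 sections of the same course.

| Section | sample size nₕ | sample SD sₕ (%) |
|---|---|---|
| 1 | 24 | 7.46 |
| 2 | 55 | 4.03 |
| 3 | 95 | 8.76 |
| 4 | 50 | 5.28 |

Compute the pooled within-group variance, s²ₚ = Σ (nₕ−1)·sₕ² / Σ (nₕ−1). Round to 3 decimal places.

Degrees of freedom: 23 + 54 + 94 + 49 = 220.
Σ(nₕ−1)sₕ² = 23·55.6516 + 54·16.2409 + 94·76.7376 + 49·27.8784 = 10736.3714.
s²ₚ = 10736.3714 / 220 = 48.80169... → 48.802.

48.802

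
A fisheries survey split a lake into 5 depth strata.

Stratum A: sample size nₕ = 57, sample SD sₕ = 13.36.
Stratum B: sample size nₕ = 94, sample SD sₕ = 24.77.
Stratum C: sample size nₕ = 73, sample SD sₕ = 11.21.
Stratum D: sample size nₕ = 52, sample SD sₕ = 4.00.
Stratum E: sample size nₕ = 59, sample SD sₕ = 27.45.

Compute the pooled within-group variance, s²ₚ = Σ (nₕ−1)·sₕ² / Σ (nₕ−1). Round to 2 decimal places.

Degrees of freedom: 56 + 93 + 72 + 51 + 58 = 330.
Σ(nₕ−1)sₕ² = 56·178.4896 + 93·613.5529 + 72·125.6641 + 51·16 + 58·753.5025 = 120622.7975.
s²ₚ = 120622.7975 / 330 = 365.5236... → 365.52.

365.52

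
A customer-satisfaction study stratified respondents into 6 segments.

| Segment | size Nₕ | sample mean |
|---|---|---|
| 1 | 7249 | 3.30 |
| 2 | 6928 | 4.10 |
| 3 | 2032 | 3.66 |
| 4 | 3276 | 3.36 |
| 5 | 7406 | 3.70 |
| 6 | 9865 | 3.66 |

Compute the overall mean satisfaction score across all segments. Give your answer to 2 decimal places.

3.65

N = 36756; weights Wₕ = Nₕ/N = (0.1972, 0.1885, 0.0553, 0.0891, 0.2015, 0.2684).
x̄_st = Σ Wₕ·x̄ₕ = 0.1972·3.30 + 0.1885·4.10 + 0.0553·3.66 + 0.0891·3.36 + 0.2015·3.70 + 0.2684·3.66 ≈ 3.6533...
→ 3.65.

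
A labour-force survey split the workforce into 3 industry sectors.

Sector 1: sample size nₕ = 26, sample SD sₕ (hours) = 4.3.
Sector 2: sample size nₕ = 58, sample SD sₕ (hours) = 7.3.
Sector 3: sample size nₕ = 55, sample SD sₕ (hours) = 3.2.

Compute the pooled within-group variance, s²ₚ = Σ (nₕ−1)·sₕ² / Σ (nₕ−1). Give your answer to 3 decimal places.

29.800

Degrees of freedom: 25 + 57 + 54 = 136.
Σ(nₕ−1)sₕ² = 25·18.49 + 57·53.29 + 54·10.24 = 4052.74.
s²ₚ = 4052.74 / 136 = 29.79956... → 29.800.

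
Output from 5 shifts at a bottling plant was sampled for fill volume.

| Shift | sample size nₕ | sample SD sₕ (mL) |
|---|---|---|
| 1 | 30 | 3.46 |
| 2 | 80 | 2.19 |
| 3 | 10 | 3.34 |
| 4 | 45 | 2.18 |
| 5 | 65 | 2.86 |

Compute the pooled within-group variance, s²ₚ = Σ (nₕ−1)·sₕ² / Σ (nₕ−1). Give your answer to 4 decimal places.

1: (30−1)·3.46² = 29·11.9716 = 347.1764
2: (80−1)·2.19² = 79·4.7961 = 378.8919
3: (10−1)·3.34² = 9·11.1556 = 100.4004
4: (45−1)·2.18² = 44·4.7524 = 209.1056
5: (65−1)·2.86² = 64·8.1796 = 523.4944
Numerator = 1559.0687; denominator = Σ(nₕ−1) = 225.
s²ₚ = 1559.0687/225 = 6.929194... → 6.9292.

6.9292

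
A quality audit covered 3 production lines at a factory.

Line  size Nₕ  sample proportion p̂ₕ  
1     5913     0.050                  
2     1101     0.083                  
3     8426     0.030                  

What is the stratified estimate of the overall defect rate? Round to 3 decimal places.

Wₕ = Nₕ/N with N = 15440: 0.3830, 0.0713, 0.5457.
p̂_st = 0.3830·0.050 + 0.0713·0.083 + 0.5457·0.030 ≈ 0.04144... → 0.041.

0.041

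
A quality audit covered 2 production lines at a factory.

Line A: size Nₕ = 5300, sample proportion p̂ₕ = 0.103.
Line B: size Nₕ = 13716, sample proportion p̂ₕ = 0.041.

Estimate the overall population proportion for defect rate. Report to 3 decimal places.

N = 5300 + 13716 = 19016.
Overall proportion = Σ (Nₕ/N)·p̂ₕ.
Σ Nₕp̂ₕ = 545.9 + 562.356 = 1108.256.
1108.256 / 19016 = 0.05828... → 0.058.

0.058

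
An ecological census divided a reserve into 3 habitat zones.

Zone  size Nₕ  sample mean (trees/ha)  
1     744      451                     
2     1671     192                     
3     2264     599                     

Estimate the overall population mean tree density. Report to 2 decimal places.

N = 744 + 1671 + 2264 = 4679.
The stratified mean weights each stratum mean by its population share Nₕ/N.
Σ Nₕx̄ₕ = 744·451 + 1671·192 + 2264·599 = 335544 + 320832 + 1356136 = 2012512.
Divide by N: 2012512 / 4679 = 430.1158... → 430.12.

430.12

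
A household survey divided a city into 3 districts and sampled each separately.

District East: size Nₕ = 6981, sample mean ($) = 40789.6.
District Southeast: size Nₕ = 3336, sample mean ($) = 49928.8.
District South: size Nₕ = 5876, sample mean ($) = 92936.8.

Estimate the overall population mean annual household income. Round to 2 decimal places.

N = 16193; weights Wₕ = Nₕ/N = (0.4311, 0.2060, 0.3629).
x̄_st = Σ Wₕ·x̄ₕ = 0.4311·40789.6 + 0.2060·49928.8 + 0.3629·92936.8 ≈ 61595.2147...
→ 61595.21.

61595.21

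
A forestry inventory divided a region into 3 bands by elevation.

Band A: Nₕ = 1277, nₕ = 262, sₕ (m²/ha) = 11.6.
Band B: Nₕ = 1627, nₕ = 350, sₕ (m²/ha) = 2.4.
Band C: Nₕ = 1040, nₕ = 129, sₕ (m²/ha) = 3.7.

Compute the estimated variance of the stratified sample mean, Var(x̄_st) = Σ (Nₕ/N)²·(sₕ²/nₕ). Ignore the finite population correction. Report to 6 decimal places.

0.064022

N = 3944; Wₕ = Nₕ/N.
band A: (1277/3944)²·11.6²/262 = 0.053842184
band B: (1627/3944)²·2.4²/350 = 0.002800630
band C: (1040/3944)²·3.7²/129 = 0.007379155
Sum = 0.064021969 → 0.064022.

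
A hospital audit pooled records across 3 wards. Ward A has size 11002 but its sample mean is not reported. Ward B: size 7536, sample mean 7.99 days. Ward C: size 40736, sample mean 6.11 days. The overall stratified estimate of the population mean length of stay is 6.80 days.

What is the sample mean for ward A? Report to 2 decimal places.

8.54

N = 11002 + 7536 + 40736 = 59274.
Overall total = μ·N = 6.80·59274 = 403063.2.
Subtract the known strata: 7536·7.99 + 40736·6.11 = 309109.6.
Remaining total for ward A: 403063.2 − 309109.6 = 93953.6.
Divide by its size: 93953.6 / 11002 = 8.5397... → 8.54.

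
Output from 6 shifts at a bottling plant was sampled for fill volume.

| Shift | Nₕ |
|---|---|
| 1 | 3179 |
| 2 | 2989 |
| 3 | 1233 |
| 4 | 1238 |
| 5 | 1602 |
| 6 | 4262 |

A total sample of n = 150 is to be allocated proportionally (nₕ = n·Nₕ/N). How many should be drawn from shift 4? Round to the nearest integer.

13

N = 3179 + 2989 + 1233 + 1238 + 1602 + 4262 = 14503.
n_4 = 150·1238/14503 = 12.804... → 13.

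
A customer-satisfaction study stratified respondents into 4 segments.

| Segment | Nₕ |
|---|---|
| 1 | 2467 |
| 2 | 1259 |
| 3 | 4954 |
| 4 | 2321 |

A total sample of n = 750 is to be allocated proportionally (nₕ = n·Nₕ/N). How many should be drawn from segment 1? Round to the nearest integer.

168

Share of segment 1 = 2467/11001 = 0.22425.
Allocate 750 × 0.22425 = 168.189... → 168.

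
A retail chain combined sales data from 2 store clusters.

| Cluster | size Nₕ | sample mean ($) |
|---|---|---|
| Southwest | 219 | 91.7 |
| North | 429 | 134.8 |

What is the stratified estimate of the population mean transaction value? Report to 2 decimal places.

N = 219 + 429 = 648.
Weight each subgroup mean by Nₕ/N and sum.
Σ Nₕx̄ₕ = 219·91.7 + 429·134.8 = 20082.3 + 57829.2 = 77911.5.
Divide by N: 77911.5 / 648 = 120.2338... → 120.23.

120.23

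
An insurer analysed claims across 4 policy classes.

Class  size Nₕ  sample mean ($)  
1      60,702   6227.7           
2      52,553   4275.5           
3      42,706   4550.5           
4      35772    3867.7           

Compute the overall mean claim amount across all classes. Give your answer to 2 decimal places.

x̄_st = (Σ Nₕx̄ₕ) / (Σ Nₕ) = (60702·6227.7 + 52553·4275.5 + 42706·4550.5 + 35772·3867.7) / 191733
= 935413214.3 / 191733 = 4878.7283... → 4878.73.

4878.73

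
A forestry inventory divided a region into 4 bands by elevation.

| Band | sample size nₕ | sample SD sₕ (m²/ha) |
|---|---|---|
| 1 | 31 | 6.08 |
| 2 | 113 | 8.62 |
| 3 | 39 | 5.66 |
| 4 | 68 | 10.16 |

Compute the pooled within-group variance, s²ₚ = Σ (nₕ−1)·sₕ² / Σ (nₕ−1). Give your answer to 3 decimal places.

71.112

Degrees of freedom: 30 + 112 + 38 + 67 = 247.
Σ(nₕ−1)sₕ² = 30·36.9664 + 112·74.3044 + 38·32.0356 + 67·103.2256 = 17564.5528.
s²ₚ = 17564.5528 / 247 = 71.11155... → 71.112.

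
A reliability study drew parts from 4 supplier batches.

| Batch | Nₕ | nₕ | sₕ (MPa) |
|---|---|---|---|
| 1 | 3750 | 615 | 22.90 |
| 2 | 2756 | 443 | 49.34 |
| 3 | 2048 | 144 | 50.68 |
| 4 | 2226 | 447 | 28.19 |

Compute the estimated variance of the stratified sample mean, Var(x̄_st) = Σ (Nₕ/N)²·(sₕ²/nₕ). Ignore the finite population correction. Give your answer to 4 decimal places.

1.1819

N = 10780. Term for each stratum: Wₕ²sₕ²/nₕ.
Var(x̄_st) = 0.1031860 + 0.3591827 + 0.6437735 + 0.0758046 = 1.1819469 → 1.1819.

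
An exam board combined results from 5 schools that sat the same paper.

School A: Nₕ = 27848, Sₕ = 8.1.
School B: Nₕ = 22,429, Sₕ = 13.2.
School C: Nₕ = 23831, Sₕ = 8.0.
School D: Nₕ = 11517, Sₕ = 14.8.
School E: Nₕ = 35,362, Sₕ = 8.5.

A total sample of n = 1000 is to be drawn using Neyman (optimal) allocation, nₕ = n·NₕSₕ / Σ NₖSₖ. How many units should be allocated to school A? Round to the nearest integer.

191

Σ NₕSₕ = 27848·8.1 + 22429·13.2 + 23831·8.0 + 11517·14.8 + 35362·8.5 = 1183308.2.
Share for A: 225568.8/1183308.2 = 0.19063.
n_A = 1000 × 0.19063 = 190.626... → 191.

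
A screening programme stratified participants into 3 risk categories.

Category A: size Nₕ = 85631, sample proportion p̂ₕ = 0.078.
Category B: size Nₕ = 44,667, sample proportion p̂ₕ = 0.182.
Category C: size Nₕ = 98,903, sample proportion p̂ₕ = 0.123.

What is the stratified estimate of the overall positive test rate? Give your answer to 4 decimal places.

Wₕ = Nₕ/N with N = 229201: 0.3736, 0.1949, 0.4315.
p̂_st = 0.3736·0.078 + 0.1949·0.182 + 0.4315·0.123 ≈ 0.117686... → 0.1177.

0.1177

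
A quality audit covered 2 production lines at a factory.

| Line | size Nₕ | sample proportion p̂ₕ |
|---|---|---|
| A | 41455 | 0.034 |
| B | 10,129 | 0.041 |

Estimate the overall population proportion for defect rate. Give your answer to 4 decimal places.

Wₕ = Nₕ/N with N = 51584: 0.8036, 0.1964.
p̂_st = 0.8036·0.034 + 0.1964·0.041 ≈ 0.035375... → 0.0354.

0.0354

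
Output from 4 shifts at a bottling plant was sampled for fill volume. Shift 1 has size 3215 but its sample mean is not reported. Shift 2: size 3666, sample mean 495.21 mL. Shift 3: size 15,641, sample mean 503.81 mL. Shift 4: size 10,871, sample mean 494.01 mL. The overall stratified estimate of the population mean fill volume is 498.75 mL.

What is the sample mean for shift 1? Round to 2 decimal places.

494.20

N = 3215 + 3666 + 15641 + 10871 = 33393.
Overall total = μ·N = 498.75·33393 = 16654758.75.
Subtract the known strata: 3666·495.21 + 15641·503.81 + 10871·494.01 = 15065914.78.
Remaining total for shift 1: 16654758.75 − 15065914.78 = 1588843.97.
Divide by its size: 1588843.97 / 3215 = 494.1972... → 494.20.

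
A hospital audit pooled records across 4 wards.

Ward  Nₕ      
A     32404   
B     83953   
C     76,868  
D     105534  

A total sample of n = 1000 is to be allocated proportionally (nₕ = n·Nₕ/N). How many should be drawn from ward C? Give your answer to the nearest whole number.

Share of ward C = 76868/298759 = 0.25729.
Allocate 1000 × 0.25729 = 257.291... → 257.

257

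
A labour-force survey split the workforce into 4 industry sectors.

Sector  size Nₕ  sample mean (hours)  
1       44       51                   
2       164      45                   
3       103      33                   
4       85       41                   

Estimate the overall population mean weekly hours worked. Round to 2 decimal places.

x̄_st = (Σ Nₕx̄ₕ) / (Σ Nₕ) = (44·51 + 164·45 + 103·33 + 85·41) / 396
= 16508 / 396 = 41.6869... → 41.69.

41.69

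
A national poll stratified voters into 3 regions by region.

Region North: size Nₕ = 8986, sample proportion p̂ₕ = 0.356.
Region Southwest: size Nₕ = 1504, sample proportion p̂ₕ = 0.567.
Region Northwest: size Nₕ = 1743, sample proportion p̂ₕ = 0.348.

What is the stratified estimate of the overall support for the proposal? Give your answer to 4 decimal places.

0.3808

Wₕ = Nₕ/N with N = 12233: 0.7346, 0.1229, 0.1425.
p̂_st = 0.7346·0.356 + 0.1229·0.567 + 0.1425·0.348 ≈ 0.380802... → 0.3808.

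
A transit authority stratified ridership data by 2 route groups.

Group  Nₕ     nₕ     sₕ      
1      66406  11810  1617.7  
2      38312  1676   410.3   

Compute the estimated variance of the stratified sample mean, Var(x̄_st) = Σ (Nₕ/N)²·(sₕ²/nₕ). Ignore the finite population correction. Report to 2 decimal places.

102.55

N = 104718; Wₕ = Nₕ/N.
group 1: (66406/104718)²·1617.7²/11810 = 89.10828
group 2: (38312/104718)²·410.3²/1676 = 13.44485
Sum = 102.55313 → 102.55.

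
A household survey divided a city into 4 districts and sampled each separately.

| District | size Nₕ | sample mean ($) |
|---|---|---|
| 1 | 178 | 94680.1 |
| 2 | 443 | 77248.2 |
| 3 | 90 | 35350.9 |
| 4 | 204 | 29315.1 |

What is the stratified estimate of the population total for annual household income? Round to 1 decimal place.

Estimate total by summing Nₕ·x̄ₕ over strata.
178·94680.1 + 443·77248.2 + 90·35350.9 + 204·29315.1 = 16853057.8 + 34220952.6 + 3181581 + 5980280.4 = 60235871.8.

60235871.8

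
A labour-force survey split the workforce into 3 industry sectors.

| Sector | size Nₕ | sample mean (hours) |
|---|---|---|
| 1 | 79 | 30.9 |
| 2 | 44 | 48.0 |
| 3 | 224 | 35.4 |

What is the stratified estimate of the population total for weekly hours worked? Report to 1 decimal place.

12482.7

1: 79·30.9 = 2441.1
2: 44·48.0 = 2112
3: 224·35.4 = 7929.6
τ̂ = Σ Nₕx̄ₕ = 12482.7.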